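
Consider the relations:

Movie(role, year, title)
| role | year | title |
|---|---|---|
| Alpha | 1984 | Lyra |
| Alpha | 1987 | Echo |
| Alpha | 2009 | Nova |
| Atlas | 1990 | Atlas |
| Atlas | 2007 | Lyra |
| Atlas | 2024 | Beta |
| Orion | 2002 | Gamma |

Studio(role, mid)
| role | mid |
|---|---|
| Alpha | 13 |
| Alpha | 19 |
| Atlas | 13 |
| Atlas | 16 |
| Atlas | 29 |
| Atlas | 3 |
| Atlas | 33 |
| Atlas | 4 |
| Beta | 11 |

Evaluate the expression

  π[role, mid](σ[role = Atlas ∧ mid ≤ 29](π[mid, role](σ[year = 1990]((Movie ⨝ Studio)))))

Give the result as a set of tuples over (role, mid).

Natural join on role: {(Alpha, 1984, Lyra, 13), (Alpha, 1984, Lyra, 19), (Alpha, 1987, Echo, 13), (Alpha, 1987, Echo, 19), (Alpha, 2009, Nova, 13), (Alpha, 2009, Nova, 19), (Atlas, 1990, Atlas, 13), (Atlas, 1990, Atlas, 16), (Atlas, 1990, Atlas, 29), (Atlas, 1990, Atlas, 3), (Atlas, 1990, Atlas, 33), (Atlas, 1990, Atlas, 4), (Atlas, 2007, Lyra, 13), (Atlas, 2007, Lyra, 16), (Atlas, 2007, Lyra, 29), (Atlas, 2007, Lyra, 3), (Atlas, 2007, Lyra, 33), (Atlas, 2007, Lyra, 4), (Atlas, 2024, Beta, 13), (Atlas, 2024, Beta, 16), (Atlas, 2024, Beta, 29), (Atlas, 2024, Beta, 3), (Atlas, 2024, Beta, 33), (Atlas, 2024, Beta, 4)}
Apply σ_{year = 1990}; surviving tuples: {(Atlas, 1990, Atlas, 13), (Atlas, 1990, Atlas, 16), (Atlas, 1990, Atlas, 29), (Atlas, 1990, Atlas, 3), (Atlas, 1990, Atlas, 33), (Atlas, 1990, Atlas, 4)}
Projecting to mid, role: {(13, Atlas), (16, Atlas), (29, Atlas), (3, Atlas), (33, Atlas), (4, Atlas)}
Apply σ_{role = Atlas ∧ mid ≤ 29}; surviving tuples: {(13, Atlas), (16, Atlas), (29, Atlas), (3, Atlas), (4, Atlas)}
Projecting to role, mid: {(Atlas, 13), (Atlas, 16), (Atlas, 29), (Atlas, 3), (Atlas, 4)}

{(Atlas, 13), (Atlas, 16), (Atlas, 29), (Atlas, 3), (Atlas, 4)}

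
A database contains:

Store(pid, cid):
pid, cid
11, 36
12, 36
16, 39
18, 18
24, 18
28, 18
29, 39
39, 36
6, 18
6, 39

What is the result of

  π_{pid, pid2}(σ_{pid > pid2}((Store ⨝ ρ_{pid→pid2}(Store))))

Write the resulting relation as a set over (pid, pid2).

{(12, 11), (16, 6), (18, 6), (24, 18), (24, 6), (28, 18), (28, 24), (28, 6), (29, 16), (29, 6), (39, 11), (39, 12)}

ρ[pid→pid2]: schema becomes (pid2, cid); tuples unchanged.
Joining Store and ρ_{pid→pid2}(Store) on cid yields {(11, 36, 11), (11, 36, 12), (11, 36, 39), (12, 36, 11), (12, 36, 12), (12, 36, 39), (16, 39, 16), (16, 39, 29), (16, 39, 6), (18, 18, 18), (18, 18, 24), (18, 18, 28), (18, 18, 6), (24, 18, 18), (24, 18, 24), (24, 18, 28), (24, 18, 6), (28, 18, 18), (28, 18, 24), (28, 18, 28), (28, 18, 6), (29, 39, 16), (29, 39, 29), (29, 39, 6), (39, 36, 11), (39, 36, 12), (39, 36, 39), (6, 18, 18), (6, 18, 24), (6, 18, 28), (6, 18, 6), (6, 39, 16), (6, 39, 29), (6, 39, 6)}.
σ[pid > pid2]: keep tuples satisfying pid > pid2 → {(12, 36, 11), (16, 39, 6), (18, 18, 6), (24, 18, 18), (24, 18, 6), (28, 18, 18), (28, 18, 24), (28, 18, 6), (29, 39, 16), (29, 39, 6), (39, 36, 11), (39, 36, 12)}
π[pid, pid2]: project onto (pid, pid2) → {(12, 11), (16, 6), (18, 6), (24, 18), (24, 6), (28, 18), (28, 24), (28, 6), (29, 16), (29, 6), (39, 11), (39, 12)}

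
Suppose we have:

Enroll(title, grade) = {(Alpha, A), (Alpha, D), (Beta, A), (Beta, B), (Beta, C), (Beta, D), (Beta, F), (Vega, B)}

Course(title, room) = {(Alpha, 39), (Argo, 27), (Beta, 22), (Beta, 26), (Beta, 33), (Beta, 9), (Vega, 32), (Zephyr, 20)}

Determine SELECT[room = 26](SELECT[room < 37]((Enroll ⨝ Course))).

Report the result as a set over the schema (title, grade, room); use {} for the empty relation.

Enroll ⋈ Course (natural join on title): {(Alpha, A, 39), (Alpha, D, 39), (Beta, A, 22), (Beta, A, 26), (Beta, A, 33), (Beta, A, 9), (Beta, B, 22), (Beta, B, 26), (Beta, B, 33), (Beta, B, 9), (Beta, C, 22), (Beta, C, 26), (Beta, C, 33), (Beta, C, 9), (Beta, D, 22), (Beta, D, 26), (Beta, D, 33), (Beta, D, 9), (Beta, F, 22), (Beta, F, 26), (Beta, F, 33), (Beta, F, 9), (Vega, B, 32)}
Filtering on room < 37 leaves {(Beta, A, 22), (Beta, A, 26), (Beta, A, 33), (Beta, A, 9), (Beta, B, 22), (Beta, B, 26), (Beta, B, 33), (Beta, B, 9), (Beta, C, 22), (Beta, C, 26), (Beta, C, 33), (Beta, C, 9), (Beta, D, 22), (Beta, D, 26), (Beta, D, 33), (Beta, D, 9), (Beta, F, 22), (Beta, F, 26), (Beta, F, 33), (Beta, F, 9), (Vega, B, 32)}.
Filtering on room = 26 leaves {(Beta, A, 26), (Beta, B, 26), (Beta, C, 26), (Beta, D, 26), (Beta, F, 26)}.

{(Beta, A, 26), (Beta, B, 26), (Beta, C, 26), (Beta, D, 26), (Beta, F, 26)}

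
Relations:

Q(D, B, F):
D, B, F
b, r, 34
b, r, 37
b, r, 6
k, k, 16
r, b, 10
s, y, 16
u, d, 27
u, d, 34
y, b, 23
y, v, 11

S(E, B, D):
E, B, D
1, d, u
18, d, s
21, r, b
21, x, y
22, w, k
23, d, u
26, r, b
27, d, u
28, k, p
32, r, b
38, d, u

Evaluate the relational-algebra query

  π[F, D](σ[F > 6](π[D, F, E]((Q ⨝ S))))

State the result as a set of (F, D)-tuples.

{(27, u), (34, b), (34, u), (37, b)}

Q ⋈ S (natural join on D, B): {(b, r, 34, 21), (b, r, 34, 26), (b, r, 34, 32), (b, r, 37, 21), (b, r, 37, 26), (b, r, 37, 32), (b, r, 6, 21), (b, r, 6, 26), (b, r, 6, 32), (u, d, 27, 1), (u, d, 27, 23), (u, d, 27, 27), (u, d, 27, 38), (u, d, 34, 1), (u, d, 34, 23), (u, d, 34, 27), (u, d, 34, 38)}
Keep only column(s) D, F, E: {(b, 34, 21), (b, 34, 26), (b, 34, 32), (b, 37, 21), (b, 37, 26), (b, 37, 32), (b, 6, 21), (b, 6, 26), (b, 6, 32), (u, 27, 1), (u, 27, 23), (u, 27, 27), (u, 27, 38), (u, 34, 1), (u, 34, 23), (u, 34, 27), (u, 34, 38)}
σ[F > 6]: keep tuples satisfying F > 6 → {(b, 34, 21), (b, 34, 26), (b, 34, 32), (b, 37, 21), (b, 37, 26), (b, 37, 32), (u, 27, 1), (u, 27, 23), (u, 27, 27), (u, 27, 38), (u, 34, 1), (u, 34, 23), (u, 34, 27), (u, 34, 38)}
Keep only column(s) F, D (10 duplicate(s) eliminated): {(27, u), (34, b), (34, u), (37, b)}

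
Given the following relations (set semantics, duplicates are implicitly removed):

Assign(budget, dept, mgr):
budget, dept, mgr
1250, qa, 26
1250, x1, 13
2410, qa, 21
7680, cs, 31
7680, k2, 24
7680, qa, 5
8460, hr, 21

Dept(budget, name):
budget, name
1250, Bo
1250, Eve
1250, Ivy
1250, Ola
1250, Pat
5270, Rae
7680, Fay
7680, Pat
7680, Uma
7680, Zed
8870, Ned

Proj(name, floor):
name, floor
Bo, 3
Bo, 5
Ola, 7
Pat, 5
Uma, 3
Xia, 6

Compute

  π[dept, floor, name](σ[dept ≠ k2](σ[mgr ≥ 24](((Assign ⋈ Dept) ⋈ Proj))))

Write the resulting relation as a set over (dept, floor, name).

Natural join on budget: {(1250, qa, 26, Bo), (1250, qa, 26, Eve), (1250, qa, 26, Ivy), (1250, qa, 26, Ola), (1250, qa, 26, Pat), (1250, x1, 13, Bo), (1250, x1, 13, Eve), (1250, x1, 13, Ivy), (1250, x1, 13, Ola), (1250, x1, 13, Pat), (7680, cs, 31, Fay), (7680, cs, 31, Pat), (7680, cs, 31, Uma), (7680, cs, 31, Zed), (7680, k2, 24, Fay), (7680, k2, 24, Pat), (7680, k2, 24, Uma), (7680, k2, 24, Zed), (7680, qa, 5, Fay), (7680, qa, 5, Pat), (7680, qa, 5, Uma), (7680, qa, 5, Zed)}
Natural join on name: {(1250, qa, 26, Bo, 3), (1250, qa, 26, Bo, 5), (1250, qa, 26, Ola, 7), (1250, qa, 26, Pat, 5), (1250, x1, 13, Bo, 3), (1250, x1, 13, Bo, 5), (1250, x1, 13, Ola, 7), (1250, x1, 13, Pat, 5), (7680, cs, 31, Pat, 5), (7680, cs, 31, Uma, 3), (7680, k2, 24, Pat, 5), (7680, k2, 24, Uma, 3), (7680, qa, 5, Pat, 5), (7680, qa, 5, Uma, 3)}
Filtering on mgr ≥ 24 leaves {(1250, qa, 26, Bo, 3), (1250, qa, 26, Bo, 5), (1250, qa, 26, Ola, 7), (1250, qa, 26, Pat, 5), (7680, cs, 31, Pat, 5), (7680, cs, 31, Uma, 3), (7680, k2, 24, Pat, 5), (7680, k2, 24, Uma, 3)}.
Filtering on dept ≠ k2 leaves {(1250, qa, 26, Bo, 3), (1250, qa, 26, Bo, 5), (1250, qa, 26, Ola, 7), (1250, qa, 26, Pat, 5), (7680, cs, 31, Pat, 5), (7680, cs, 31, Uma, 3)}.
Projecting to dept, floor, name: {(cs, 3, Uma), (cs, 5, Pat), (qa, 3, Bo), (qa, 5, Bo), (qa, 5, Pat), (qa, 7, Ola)}

{(cs, 3, Uma), (cs, 5, Pat), (qa, 3, Bo), (qa, 5, Bo), (qa, 5, Pat), (qa, 7, Ola)}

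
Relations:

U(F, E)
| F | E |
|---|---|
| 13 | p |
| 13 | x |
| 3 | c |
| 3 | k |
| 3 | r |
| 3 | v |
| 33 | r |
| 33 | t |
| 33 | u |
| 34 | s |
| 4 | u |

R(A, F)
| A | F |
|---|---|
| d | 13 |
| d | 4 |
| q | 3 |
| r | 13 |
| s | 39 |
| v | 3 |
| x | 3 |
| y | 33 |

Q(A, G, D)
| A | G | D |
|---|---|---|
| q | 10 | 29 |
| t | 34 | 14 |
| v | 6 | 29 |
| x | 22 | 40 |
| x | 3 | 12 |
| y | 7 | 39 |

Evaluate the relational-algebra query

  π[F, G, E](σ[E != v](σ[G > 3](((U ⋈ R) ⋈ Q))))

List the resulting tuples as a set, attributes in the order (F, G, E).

Natural join on F: {(13, p, d), (13, p, r), (13, x, d), (13, x, r), (3, c, q), (3, c, v), (3, c, x), (3, k, q), (3, k, v), (3, k, x), (3, r, q), (3, r, v), (3, r, x), (3, v, q), (3, v, v), (3, v, x), (33, r, y), (33, t, y), (33, u, y), (4, u, d)}
Natural join on A: {(3, c, q, 10, 29), (3, c, v, 6, 29), (3, c, x, 22, 40), (3, c, x, 3, 12), (3, k, q, 10, 29), (3, k, v, 6, 29), (3, k, x, 22, 40), (3, k, x, 3, 12), (3, r, q, 10, 29), (3, r, v, 6, 29), (3, r, x, 22, 40), (3, r, x, 3, 12), (3, v, q, 10, 29), (3, v, v, 6, 29), (3, v, x, 22, 40), (3, v, x, 3, 12), (33, r, y, 7, 39), (33, t, y, 7, 39), (33, u, y, 7, 39)}
Selection G > 3: {(3, c, q, 10, 29), (3, c, v, 6, 29), (3, c, x, 22, 40), (3, k, q, 10, 29), (3, k, v, 6, 29), (3, k, x, 22, 40), (3, r, q, 10, 29), (3, r, v, 6, 29), (3, r, x, 22, 40), (3, v, q, 10, 29), (3, v, v, 6, 29), (3, v, x, 22, 40), (33, r, y, 7, 39), (33, t, y, 7, 39), (33, u, y, 7, 39)}
Selection E != v: {(3, c, q, 10, 29), (3, c, v, 6, 29), (3, c, x, 22, 40), (3, k, q, 10, 29), (3, k, v, 6, 29), (3, k, x, 22, 40), (3, r, q, 10, 29), (3, r, v, 6, 29), (3, r, x, 22, 40), (33, r, y, 7, 39), (33, t, y, 7, 39), (33, u, y, 7, 39)}
Keep only column(s) F, G, E: {(3, 10, c), (3, 10, k), (3, 10, r), (3, 22, c), (3, 22, k), (3, 22, r), (3, 6, c), (3, 6, k), (3, 6, r), (33, 7, r), (33, 7, t), (33, 7, u)}

{(3, 10, c), (3, 10, k), (3, 10, r), (3, 22, c), (3, 22, k), (3, 22, r), (3, 6, c), (3, 6, k), (3, 6, r), (33, 7, r), (33, 7, t), (33, 7, u)}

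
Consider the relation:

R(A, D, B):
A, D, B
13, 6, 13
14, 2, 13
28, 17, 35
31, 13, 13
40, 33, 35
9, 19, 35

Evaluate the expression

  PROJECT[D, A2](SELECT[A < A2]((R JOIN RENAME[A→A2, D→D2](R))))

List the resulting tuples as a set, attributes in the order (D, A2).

ρ[A→A2, D→D2]: schema becomes (A2, D2, B); tuples unchanged.
Joining R and RENAME[A→A2, D→D2](R) on B yields {(13, 6, 13, 13, 6), (13, 6, 13, 14, 2), (13, 6, 13, 31, 13), (14, 2, 13, 13, 6), (14, 2, 13, 14, 2), (14, 2, 13, 31, 13), (28, 17, 35, 28, 17), (28, 17, 35, 40, 33), (28, 17, 35, 9, 19), (31, 13, 13, 13, 6), (31, 13, 13, 14, 2), (31, 13, 13, 31, 13), (40, 33, 35, 28, 17), (40, 33, 35, 40, 33), (40, 33, 35, 9, 19), (9, 19, 35, 28, 17), (9, 19, 35, 40, 33), (9, 19, 35, 9, 19)}.
Filtering on A < A2 leaves {(13, 6, 13, 14, 2), (13, 6, 13, 31, 13), (14, 2, 13, 31, 13), (28, 17, 35, 40, 33), (9, 19, 35, 28, 17), (9, 19, 35, 40, 33)}.
Projecting to D, A2: {(17, 40), (19, 28), (19, 40), (2, 31), (6, 14), (6, 31)}

{(17, 40), (19, 28), (19, 40), (2, 31), (6, 14), (6, 31)}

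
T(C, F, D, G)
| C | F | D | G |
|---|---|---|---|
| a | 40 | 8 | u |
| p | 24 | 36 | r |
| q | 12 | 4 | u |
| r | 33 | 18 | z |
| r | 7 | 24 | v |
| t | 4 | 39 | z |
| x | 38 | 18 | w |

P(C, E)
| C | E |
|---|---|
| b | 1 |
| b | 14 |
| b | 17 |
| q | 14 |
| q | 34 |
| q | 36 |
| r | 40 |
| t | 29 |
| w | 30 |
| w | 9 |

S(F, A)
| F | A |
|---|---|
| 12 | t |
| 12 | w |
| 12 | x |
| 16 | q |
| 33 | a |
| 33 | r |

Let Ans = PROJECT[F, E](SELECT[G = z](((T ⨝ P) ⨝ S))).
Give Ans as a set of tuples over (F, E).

T ⋈ P (natural join on C): {(q, 12, 4, u, 14), (q, 12, 4, u, 34), (q, 12, 4, u, 36), (r, 33, 18, z, 40), (r, 7, 24, v, 40), (t, 4, 39, z, 29)}
(T ⨝ P) ⋈ S (natural join on F): {(q, 12, 4, u, 14, t), (q, 12, 4, u, 14, w), (q, 12, 4, u, 14, x), (q, 12, 4, u, 34, t), (q, 12, 4, u, 34, w), (q, 12, 4, u, 34, x), (q, 12, 4, u, 36, t), (q, 12, 4, u, 36, w), (q, 12, 4, u, 36, x), (r, 33, 18, z, 40, a), (r, 33, 18, z, 40, r)}
Filtering on G = z leaves {(r, 33, 18, z, 40, a), (r, 33, 18, z, 40, r)}.
π_{F, E} gives {(33, 40)} (1 duplicate(s) eliminated).

{(33, 40)}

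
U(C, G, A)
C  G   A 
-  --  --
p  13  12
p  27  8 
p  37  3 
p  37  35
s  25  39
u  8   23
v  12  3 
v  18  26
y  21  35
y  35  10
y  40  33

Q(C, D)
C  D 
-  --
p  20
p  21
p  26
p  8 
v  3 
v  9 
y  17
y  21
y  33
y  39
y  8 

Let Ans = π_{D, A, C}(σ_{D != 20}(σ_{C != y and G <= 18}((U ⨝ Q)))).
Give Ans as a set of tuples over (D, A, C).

{(21, 12, p), (26, 12, p), (3, 26, v), (3, 3, v), (8, 12, p), (9, 26, v), (9, 3, v)}

Joining U and Q on C yields {(p, 13, 12, 20), (p, 13, 12, 21), (p, 13, 12, 26), (p, 13, 12, 8), (p, 27, 8, 20), (p, 27, 8, 21), (p, 27, 8, 26), (p, 27, 8, 8), (p, 37, 3, 20), (p, 37, 3, 21), (p, 37, 3, 26), (p, 37, 3, 8), (p, 37, 35, 20), (p, 37, 35, 21), (p, 37, 35, 26), (p, 37, 35, 8), (v, 12, 3, 3), (v, 12, 3, 9), (v, 18, 26, 3), (v, 18, 26, 9), (y, 21, 35, 17), (y, 21, 35, 21), (y, 21, 35, 33), (y, 21, 35, 39), (y, 21, 35, 8), (y, 35, 10, 17), (y, 35, 10, 21), (y, 35, 10, 33), (y, 35, 10, 39), (y, 35, 10, 8), (y, 40, 33, 17), (y, 40, 33, 21), (y, 40, 33, 33), (y, 40, 33, 39), (y, 40, 33, 8)}.
Selection C != y and G <= 18: {(p, 13, 12, 20), (p, 13, 12, 21), (p, 13, 12, 26), (p, 13, 12, 8), (v, 12, 3, 3), (v, 12, 3, 9), (v, 18, 26, 3), (v, 18, 26, 9)}
Selection D != 20: {(p, 13, 12, 21), (p, 13, 12, 26), (p, 13, 12, 8), (v, 12, 3, 3), (v, 12, 3, 9), (v, 18, 26, 3), (v, 18, 26, 9)}
Projecting to D, A, C: {(21, 12, p), (26, 12, p), (3, 26, v), (3, 3, v), (8, 12, p), (9, 26, v), (9, 3, v)}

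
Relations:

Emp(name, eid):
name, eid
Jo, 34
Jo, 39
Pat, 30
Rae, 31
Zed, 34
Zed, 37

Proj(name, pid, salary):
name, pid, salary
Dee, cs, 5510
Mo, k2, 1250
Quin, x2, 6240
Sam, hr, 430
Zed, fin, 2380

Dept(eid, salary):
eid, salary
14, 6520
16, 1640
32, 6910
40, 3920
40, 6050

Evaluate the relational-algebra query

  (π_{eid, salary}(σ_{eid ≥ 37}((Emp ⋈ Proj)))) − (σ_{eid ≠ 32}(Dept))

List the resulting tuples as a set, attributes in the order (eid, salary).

{(37, 2380)}

Natural join on name: {(Zed, 34, fin, 2380), (Zed, 37, fin, 2380)}
Filtering on eid ≥ 37 leaves {(Zed, 37, fin, 2380)}.
π[eid, salary]: project onto (eid, salary) → {(37, 2380)}
Filtering on eid ≠ 32 leaves {(14, 6520), (16, 1640), (40, 3920), (40, 6050)}.
Taking the difference: {(37, 2380)}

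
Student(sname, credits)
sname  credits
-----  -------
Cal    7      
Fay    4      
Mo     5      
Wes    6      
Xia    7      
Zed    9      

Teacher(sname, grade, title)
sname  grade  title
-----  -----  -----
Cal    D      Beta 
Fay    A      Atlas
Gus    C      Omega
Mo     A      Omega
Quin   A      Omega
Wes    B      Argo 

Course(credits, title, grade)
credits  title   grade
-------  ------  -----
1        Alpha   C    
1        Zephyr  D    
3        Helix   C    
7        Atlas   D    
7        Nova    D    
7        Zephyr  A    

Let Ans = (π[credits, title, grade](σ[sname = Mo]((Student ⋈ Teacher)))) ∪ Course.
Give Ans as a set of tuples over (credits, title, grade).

{(1, Alpha, C), (1, Zephyr, D), (3, Helix, C), (5, Omega, A), (7, Atlas, D), (7, Nova, D), (7, Zephyr, A)}

Natural join on sname: {(Cal, 7, D, Beta), (Fay, 4, A, Atlas), (Mo, 5, A, Omega), (Wes, 6, B, Argo)}
Selection sname = Mo: {(Mo, 5, A, Omega)}
Projecting to credits, title, grade: {(5, Omega, A)}
Taking the union: {(1, Alpha, C), (1, Zephyr, D), (3, Helix, C), (5, Omega, A), (7, Atlas, D), (7, Nova, D), (7, Zephyr, A)}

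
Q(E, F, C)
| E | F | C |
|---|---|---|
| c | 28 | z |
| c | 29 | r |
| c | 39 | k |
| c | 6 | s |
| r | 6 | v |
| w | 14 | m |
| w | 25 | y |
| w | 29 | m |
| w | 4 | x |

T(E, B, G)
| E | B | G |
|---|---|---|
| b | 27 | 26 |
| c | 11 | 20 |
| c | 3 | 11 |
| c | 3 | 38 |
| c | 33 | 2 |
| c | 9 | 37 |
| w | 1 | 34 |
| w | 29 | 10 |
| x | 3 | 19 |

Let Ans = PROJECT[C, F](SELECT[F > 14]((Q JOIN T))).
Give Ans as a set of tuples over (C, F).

{(k, 39), (m, 29), (r, 29), (y, 25), (z, 28)}

Q ⋈ T (natural join on E): {(c, 28, z, 11, 20), (c, 28, z, 3, 11), (c, 28, z, 3, 38), (c, 28, z, 33, 2), (c, 28, z, 9, 37), (c, 29, r, 11, 20), (c, 29, r, 3, 11), (c, 29, r, 3, 38), (c, 29, r, 33, 2), (c, 29, r, 9, 37), (c, 39, k, 11, 20), (c, 39, k, 3, 11), (c, 39, k, 3, 38), (c, 39, k, 33, 2), (c, 39, k, 9, 37), (c, 6, s, 11, 20), (c, 6, s, 3, 11), (c, 6, s, 3, 38), (c, 6, s, 33, 2), (c, 6, s, 9, 37), (w, 14, m, 1, 34), (w, 14, m, 29, 10), (w, 25, y, 1, 34), (w, 25, y, 29, 10), (w, 29, m, 1, 34), (w, 29, m, 29, 10), (w, 4, x, 1, 34), (w, 4, x, 29, 10)}
Apply σ_{F > 14}; surviving tuples: {(c, 28, z, 11, 20), (c, 28, z, 3, 11), (c, 28, z, 3, 38), (c, 28, z, 33, 2), (c, 28, z, 9, 37), (c, 29, r, 11, 20), (c, 29, r, 3, 11), (c, 29, r, 3, 38), (c, 29, r, 33, 2), (c, 29, r, 9, 37), (c, 39, k, 11, 20), (c, 39, k, 3, 11), (c, 39, k, 3, 38), (c, 39, k, 33, 2), (c, 39, k, 9, 37), (w, 25, y, 1, 34), (w, 25, y, 29, 10), (w, 29, m, 1, 34), (w, 29, m, 29, 10)}
Keep only column(s) C, F (14 duplicate(s) eliminated): {(k, 39), (m, 29), (r, 29), (y, 25), (z, 28)}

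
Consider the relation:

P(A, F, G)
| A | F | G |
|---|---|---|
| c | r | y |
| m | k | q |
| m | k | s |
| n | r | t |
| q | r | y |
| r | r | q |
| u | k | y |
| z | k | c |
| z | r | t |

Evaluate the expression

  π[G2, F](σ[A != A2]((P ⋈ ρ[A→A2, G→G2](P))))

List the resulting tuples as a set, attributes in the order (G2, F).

{(c, k), (q, k), (q, r), (s, k), (t, r), (y, k), (y, r)}

ρ[A→A2, G→G2]: schema becomes (A2, F, G2); tuples unchanged.
P ⋈ ρ[A→A2, G→G2](P) (natural join on F): {(c, r, y, c, y), (c, r, y, n, t), (c, r, y, q, y), (c, r, y, r, q), (c, r, y, z, t), (m, k, q, m, q), (m, k, q, m, s), (m, k, q, u, y), (m, k, q, z, c), (m, k, s, m, q), (m, k, s, m, s), (m, k, s, u, y), (m, k, s, z, c), (n, r, t, c, y), (n, r, t, n, t), (n, r, t, q, y), (n, r, t, r, q), (n, r, t, z, t), (q, r, y, c, y), (q, r, y, n, t), (q, r, y, q, y), (q, r, y, r, q), (q, r, y, z, t), (r, r, q, c, y), (r, r, q, n, t), (r, r, q, q, y), (r, r, q, r, q), (r, r, q, z, t), (u, k, y, m, q), (u, k, y, m, s), (u, k, y, u, y), (u, k, y, z, c), (z, k, c, m, q), (z, k, c, m, s), (z, k, c, u, y), (z, k, c, z, c), (z, r, t, c, y), (z, r, t, n, t), (z, r, t, q, y), (z, r, t, r, q), (z, r, t, z, t)}
Filtering on A != A2 leaves {(c, r, y, n, t), (c, r, y, q, y), (c, r, y, r, q), (c, r, y, z, t), (m, k, q, u, y), (m, k, q, z, c), (m, k, s, u, y), (m, k, s, z, c), (n, r, t, c, y), (n, r, t, q, y), (n, r, t, r, q), (n, r, t, z, t), (q, r, y, c, y), (q, r, y, n, t), (q, r, y, r, q), (q, r, y, z, t), (r, r, q, c, y), (r, r, q, n, t), (r, r, q, q, y), (r, r, q, z, t), (u, k, y, m, q), (u, k, y, m, s), (u, k, y, z, c), (z, k, c, m, q), (z, k, c, m, s), (z, k, c, u, y), (z, r, t, c, y), (z, r, t, n, t), (z, r, t, q, y), (z, r, t, r, q)}.
π[G2, F]: project onto (G2, F) (23 duplicate(s) eliminated) → {(c, k), (q, k), (q, r), (s, k), (t, r), (y, k), (y, r)}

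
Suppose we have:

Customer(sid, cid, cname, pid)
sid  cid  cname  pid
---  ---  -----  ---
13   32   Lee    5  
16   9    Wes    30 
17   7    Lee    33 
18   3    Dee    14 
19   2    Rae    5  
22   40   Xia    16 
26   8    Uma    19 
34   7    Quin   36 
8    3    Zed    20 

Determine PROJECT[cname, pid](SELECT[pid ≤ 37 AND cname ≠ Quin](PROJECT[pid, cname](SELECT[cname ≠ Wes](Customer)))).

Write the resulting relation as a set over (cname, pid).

Filtering on cname ≠ Wes leaves {(13, 32, Lee, 5), (17, 7, Lee, 33), (18, 3, Dee, 14), (19, 2, Rae, 5), (22, 40, Xia, 16), (26, 8, Uma, 19), (34, 7, Quin, 36), (8, 3, Zed, 20)}.
π_{pid, cname} gives {(14, Dee), (16, Xia), (19, Uma), (20, Zed), (33, Lee), (36, Quin), (5, Lee), (5, Rae)}.
Filtering on pid ≤ 37 AND cname ≠ Quin leaves {(14, Dee), (16, Xia), (19, Uma), (20, Zed), (33, Lee), (5, Lee), (5, Rae)}.
π_{cname, pid} gives {(Dee, 14), (Lee, 33), (Lee, 5), (Rae, 5), (Uma, 19), (Xia, 16), (Zed, 20)}.

{(Dee, 14), (Lee, 33), (Lee, 5), (Rae, 5), (Uma, 19), (Xia, 16), (Zed, 20)}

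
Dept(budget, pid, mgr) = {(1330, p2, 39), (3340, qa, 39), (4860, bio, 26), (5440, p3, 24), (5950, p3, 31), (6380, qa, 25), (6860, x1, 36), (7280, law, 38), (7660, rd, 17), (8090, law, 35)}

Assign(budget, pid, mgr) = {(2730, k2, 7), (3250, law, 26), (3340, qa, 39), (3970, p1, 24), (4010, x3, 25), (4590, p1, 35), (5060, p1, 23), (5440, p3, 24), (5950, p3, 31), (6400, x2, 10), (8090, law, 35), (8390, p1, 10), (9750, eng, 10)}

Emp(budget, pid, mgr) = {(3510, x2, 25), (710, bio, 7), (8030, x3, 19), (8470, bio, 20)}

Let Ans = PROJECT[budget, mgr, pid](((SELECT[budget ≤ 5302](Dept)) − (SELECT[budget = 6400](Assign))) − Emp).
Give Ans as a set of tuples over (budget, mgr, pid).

{(1330, 39, p2), (3340, 39, qa), (4860, 26, bio)}

Filtering on budget ≤ 5302 leaves {(1330, p2, 39), (3340, qa, 39), (4860, bio, 26)}.
Filtering on budget = 6400 leaves {(6400, x2, 10)}.
Taking the difference: {(1330, p2, 39), (3340, qa, 39), (4860, bio, 26)}
Taking the difference: {(1330, p2, 39), (3340, qa, 39), (4860, bio, 26)}
π[budget, mgr, pid]: project onto (budget, mgr, pid) → {(1330, 39, p2), (3340, 39, qa), (4860, 26, bio)}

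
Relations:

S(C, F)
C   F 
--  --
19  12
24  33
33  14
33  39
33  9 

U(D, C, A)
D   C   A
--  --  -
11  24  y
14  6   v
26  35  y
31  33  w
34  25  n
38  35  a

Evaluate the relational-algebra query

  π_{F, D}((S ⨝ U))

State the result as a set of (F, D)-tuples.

S ⋈ U (natural join on C): {(24, 33, 11, y), (33, 14, 31, w), (33, 39, 31, w), (33, 9, 31, w)}
π[F, D]: project onto (F, D) → {(14, 31), (33, 11), (39, 31), (9, 31)}

{(14, 31), (33, 11), (39, 31), (9, 31)}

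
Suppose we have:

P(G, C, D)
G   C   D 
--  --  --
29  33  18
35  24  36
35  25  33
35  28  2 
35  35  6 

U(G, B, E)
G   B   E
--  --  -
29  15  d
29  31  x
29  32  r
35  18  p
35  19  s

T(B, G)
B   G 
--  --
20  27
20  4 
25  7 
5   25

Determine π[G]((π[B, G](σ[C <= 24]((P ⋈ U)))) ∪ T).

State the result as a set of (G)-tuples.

Natural join on G: {(29, 33, 18, 15, d), (29, 33, 18, 31, x), (29, 33, 18, 32, r), (35, 24, 36, 18, p), (35, 24, 36, 19, s), (35, 25, 33, 18, p), (35, 25, 33, 19, s), (35, 28, 2, 18, p), (35, 28, 2, 19, s), (35, 35, 6, 18, p), (35, 35, 6, 19, s)}
Filtering on C <= 24 leaves {(35, 24, 36, 18, p), (35, 24, 36, 19, s)}.
Keep only column(s) B, G: {(18, 35), (19, 35)}
Taking the union: {(18, 35), (19, 35), (20, 27), (20, 4), (25, 7), (5, 25)}
Keep only column(s) G (1 duplicate(s) eliminated): {25, 27, 35, 4, 7}

{25, 27, 35, 4, 7}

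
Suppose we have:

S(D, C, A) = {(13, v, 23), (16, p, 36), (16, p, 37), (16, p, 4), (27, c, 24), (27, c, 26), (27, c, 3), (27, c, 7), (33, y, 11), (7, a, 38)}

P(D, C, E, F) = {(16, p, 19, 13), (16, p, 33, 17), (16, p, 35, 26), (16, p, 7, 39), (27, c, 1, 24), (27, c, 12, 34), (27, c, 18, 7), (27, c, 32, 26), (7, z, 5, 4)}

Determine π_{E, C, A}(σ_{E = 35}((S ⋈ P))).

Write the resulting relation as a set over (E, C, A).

Joining S and P on D, C yields {(16, p, 36, 19, 13), (16, p, 36, 33, 17), (16, p, 36, 35, 26), (16, p, 36, 7, 39), (16, p, 37, 19, 13), (16, p, 37, 33, 17), (16, p, 37, 35, 26), (16, p, 37, 7, 39), (16, p, 4, 19, 13), (16, p, 4, 33, 17), (16, p, 4, 35, 26), (16, p, 4, 7, 39), (27, c, 24, 1, 24), (27, c, 24, 12, 34), (27, c, 24, 18, 7), (27, c, 24, 32, 26), (27, c, 26, 1, 24), (27, c, 26, 12, 34), (27, c, 26, 18, 7), (27, c, 26, 32, 26), (27, c, 3, 1, 24), (27, c, 3, 12, 34), (27, c, 3, 18, 7), (27, c, 3, 32, 26), (27, c, 7, 1, 24), (27, c, 7, 12, 34), (27, c, 7, 18, 7), (27, c, 7, 32, 26)}.
σ[E = 35]: keep tuples satisfying E = 35 → {(16, p, 36, 35, 26), (16, p, 37, 35, 26), (16, p, 4, 35, 26)}
Keep only column(s) E, C, A: {(35, p, 36), (35, p, 37), (35, p, 4)}

{(35, p, 36), (35, p, 37), (35, p, 4)}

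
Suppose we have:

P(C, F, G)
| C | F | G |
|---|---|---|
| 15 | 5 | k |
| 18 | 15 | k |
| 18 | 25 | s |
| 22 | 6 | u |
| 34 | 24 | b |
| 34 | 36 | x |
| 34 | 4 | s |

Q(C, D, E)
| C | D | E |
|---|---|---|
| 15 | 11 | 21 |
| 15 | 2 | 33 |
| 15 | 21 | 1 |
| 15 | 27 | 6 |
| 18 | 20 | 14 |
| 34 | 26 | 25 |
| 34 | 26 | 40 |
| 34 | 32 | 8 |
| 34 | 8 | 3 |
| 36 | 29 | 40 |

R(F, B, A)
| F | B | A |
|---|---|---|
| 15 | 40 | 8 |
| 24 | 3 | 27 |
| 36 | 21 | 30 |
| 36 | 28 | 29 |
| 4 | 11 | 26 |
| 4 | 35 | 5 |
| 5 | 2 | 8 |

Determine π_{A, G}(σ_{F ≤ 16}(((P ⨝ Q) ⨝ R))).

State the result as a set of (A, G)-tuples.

Joining P and Q on C yields {(15, 5, k, 11, 21), (15, 5, k, 2, 33), (15, 5, k, 21, 1), (15, 5, k, 27, 6), (18, 15, k, 20, 14), (18, 25, s, 20, 14), (34, 24, b, 26, 25), (34, 24, b, 26, 40), (34, 24, b, 32, 8), (34, 24, b, 8, 3), (34, 36, x, 26, 25), (34, 36, x, 26, 40), (34, 36, x, 32, 8), (34, 36, x, 8, 3), (34, 4, s, 26, 25), (34, 4, s, 26, 40), (34, 4, s, 32, 8), (34, 4, s, 8, 3)}.
Joining (P ⨝ Q) and R on F yields {(15, 5, k, 11, 21, 2, 8), (15, 5, k, 2, 33, 2, 8), (15, 5, k, 21, 1, 2, 8), (15, 5, k, 27, 6, 2, 8), (18, 15, k, 20, 14, 40, 8), (34, 24, b, 26, 25, 3, 27), (34, 24, b, 26, 40, 3, 27), (34, 24, b, 32, 8, 3, 27), (34, 24, b, 8, 3, 3, 27), (34, 36, x, 26, 25, 21, 30), (34, 36, x, 26, 25, 28, 29), (34, 36, x, 26, 40, 21, 30), (34, 36, x, 26, 40, 28, 29), (34, 36, x, 32, 8, 21, 30), (34, 36, x, 32, 8, 28, 29), (34, 36, x, 8, 3, 21, 30), (34, 36, x, 8, 3, 28, 29), (34, 4, s, 26, 25, 11, 26), (34, 4, s, 26, 25, 35, 5), (34, 4, s, 26, 40, 11, 26), (34, 4, s, 26, 40, 35, 5), (34, 4, s, 32, 8, 11, 26), (34, 4, s, 32, 8, 35, 5), (34, 4, s, 8, 3, 11, 26), (34, 4, s, 8, 3, 35, 5)}.
Selection F ≤ 16: {(15, 5, k, 11, 21, 2, 8), (15, 5, k, 2, 33, 2, 8), (15, 5, k, 21, 1, 2, 8), (15, 5, k, 27, 6, 2, 8), (18, 15, k, 20, 14, 40, 8), (34, 4, s, 26, 25, 11, 26), (34, 4, s, 26, 25, 35, 5), (34, 4, s, 26, 40, 11, 26), (34, 4, s, 26, 40, 35, 5), (34, 4, s, 32, 8, 11, 26), (34, 4, s, 32, 8, 35, 5), (34, 4, s, 8, 3, 11, 26), (34, 4, s, 8, 3, 35, 5)}
Projecting to A, G (10 duplicate(s) eliminated): {(26, s), (5, s), (8, k)}

{(26, s), (5, s), (8, k)}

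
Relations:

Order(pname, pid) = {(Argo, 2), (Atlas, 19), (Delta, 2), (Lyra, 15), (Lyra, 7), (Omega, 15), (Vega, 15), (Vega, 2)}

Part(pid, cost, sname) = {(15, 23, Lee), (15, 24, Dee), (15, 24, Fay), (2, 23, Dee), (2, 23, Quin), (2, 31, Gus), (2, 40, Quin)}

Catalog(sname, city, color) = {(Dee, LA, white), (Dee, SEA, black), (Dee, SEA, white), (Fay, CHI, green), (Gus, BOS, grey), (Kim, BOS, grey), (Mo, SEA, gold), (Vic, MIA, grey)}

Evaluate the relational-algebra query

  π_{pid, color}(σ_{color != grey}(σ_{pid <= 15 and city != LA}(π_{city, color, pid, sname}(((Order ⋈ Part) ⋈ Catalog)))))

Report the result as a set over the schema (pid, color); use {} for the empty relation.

Joining Order and Part on pid yields {(Argo, 2, 23, Dee), (Argo, 2, 23, Quin), (Argo, 2, 31, Gus), (Argo, 2, 40, Quin), (Delta, 2, 23, Dee), (Delta, 2, 23, Quin), (Delta, 2, 31, Gus), (Delta, 2, 40, Quin), (Lyra, 15, 23, Lee), (Lyra, 15, 24, Dee), (Lyra, 15, 24, Fay), (Omega, 15, 23, Lee), (Omega, 15, 24, Dee), (Omega, 15, 24, Fay), (Vega, 15, 23, Lee), (Vega, 15, 24, Dee), (Vega, 15, 24, Fay), (Vega, 2, 23, Dee), (Vega, 2, 23, Quin), (Vega, 2, 31, Gus), (Vega, 2, 40, Quin)}.
Joining (Order ⋈ Part) and Catalog on sname yields {(Argo, 2, 23, Dee, LA, white), (Argo, 2, 23, Dee, SEA, black), (Argo, 2, 23, Dee, SEA, white), (Argo, 2, 31, Gus, BOS, grey), (Delta, 2, 23, Dee, LA, white), (Delta, 2, 23, Dee, SEA, black), (Delta, 2, 23, Dee, SEA, white), (Delta, 2, 31, Gus, BOS, grey), (Lyra, 15, 24, Dee, LA, white), (Lyra, 15, 24, Dee, SEA, black), (Lyra, 15, 24, Dee, SEA, white), (Lyra, 15, 24, Fay, CHI, green), (Omega, 15, 24, Dee, LA, white), (Omega, 15, 24, Dee, SEA, black), (Omega, 15, 24, Dee, SEA, white), (Omega, 15, 24, Fay, CHI, green), (Vega, 15, 24, Dee, LA, white), (Vega, 15, 24, Dee, SEA, black), (Vega, 15, 24, Dee, SEA, white), (Vega, 15, 24, Fay, CHI, green), (Vega, 2, 23, Dee, LA, white), (Vega, 2, 23, Dee, SEA, black), (Vega, 2, 23, Dee, SEA, white), (Vega, 2, 31, Gus, BOS, grey)}.
π_{city, color, pid, sname} gives {(BOS, grey, 2, Gus), (CHI, green, 15, Fay), (LA, white, 15, Dee), (LA, white, 2, Dee), (SEA, black, 15, Dee), (SEA, black, 2, Dee), (SEA, white, 15, Dee), (SEA, white, 2, Dee)} (16 duplicate(s) eliminated).
Selection pid <= 15 and city != LA: {(BOS, grey, 2, Gus), (CHI, green, 15, Fay), (SEA, black, 15, Dee), (SEA, black, 2, Dee), (SEA, white, 15, Dee), (SEA, white, 2, Dee)}
Selection color != grey: {(CHI, green, 15, Fay), (SEA, black, 15, Dee), (SEA, black, 2, Dee), (SEA, white, 15, Dee), (SEA, white, 2, Dee)}
π_{pid, color} gives {(15, black), (15, green), (15, white), (2, black), (2, white)}.

{(15, black), (15, green), (15, white), (2, black), (2, white)}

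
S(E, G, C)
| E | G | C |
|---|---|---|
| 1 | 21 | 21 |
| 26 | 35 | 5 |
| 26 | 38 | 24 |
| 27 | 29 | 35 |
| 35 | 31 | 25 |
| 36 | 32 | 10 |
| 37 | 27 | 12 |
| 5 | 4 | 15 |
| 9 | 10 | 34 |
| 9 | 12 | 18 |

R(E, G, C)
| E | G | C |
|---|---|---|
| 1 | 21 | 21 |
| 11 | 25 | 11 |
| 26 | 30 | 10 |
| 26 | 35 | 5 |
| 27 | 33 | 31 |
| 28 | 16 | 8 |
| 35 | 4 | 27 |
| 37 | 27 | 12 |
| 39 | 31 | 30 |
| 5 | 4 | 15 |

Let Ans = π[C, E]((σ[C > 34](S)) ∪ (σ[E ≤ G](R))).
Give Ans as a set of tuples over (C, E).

{(10, 26), (11, 11), (21, 1), (31, 27), (35, 27), (5, 26)}

Apply σ_{C > 34}; surviving tuples: {(27, 29, 35)}
Apply σ_{E ≤ G}; surviving tuples: {(1, 21, 21), (11, 25, 11), (26, 30, 10), (26, 35, 5), (27, 33, 31)}
Set union of the two operands is {(1, 21, 21), (11, 25, 11), (26, 30, 10), (26, 35, 5), (27, 29, 35), (27, 33, 31)}.
π_{C, E} gives {(10, 26), (11, 11), (21, 1), (31, 27), (35, 27), (5, 26)}.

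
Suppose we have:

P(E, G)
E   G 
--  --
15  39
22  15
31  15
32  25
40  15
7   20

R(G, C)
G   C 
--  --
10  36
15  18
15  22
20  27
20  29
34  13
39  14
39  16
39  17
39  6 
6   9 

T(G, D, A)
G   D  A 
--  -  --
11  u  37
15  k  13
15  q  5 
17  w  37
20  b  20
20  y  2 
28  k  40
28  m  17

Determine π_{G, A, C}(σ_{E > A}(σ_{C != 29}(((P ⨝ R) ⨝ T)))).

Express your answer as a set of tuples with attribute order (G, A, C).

{(15, 13, 18), (15, 13, 22), (15, 5, 18), (15, 5, 22), (20, 2, 27)}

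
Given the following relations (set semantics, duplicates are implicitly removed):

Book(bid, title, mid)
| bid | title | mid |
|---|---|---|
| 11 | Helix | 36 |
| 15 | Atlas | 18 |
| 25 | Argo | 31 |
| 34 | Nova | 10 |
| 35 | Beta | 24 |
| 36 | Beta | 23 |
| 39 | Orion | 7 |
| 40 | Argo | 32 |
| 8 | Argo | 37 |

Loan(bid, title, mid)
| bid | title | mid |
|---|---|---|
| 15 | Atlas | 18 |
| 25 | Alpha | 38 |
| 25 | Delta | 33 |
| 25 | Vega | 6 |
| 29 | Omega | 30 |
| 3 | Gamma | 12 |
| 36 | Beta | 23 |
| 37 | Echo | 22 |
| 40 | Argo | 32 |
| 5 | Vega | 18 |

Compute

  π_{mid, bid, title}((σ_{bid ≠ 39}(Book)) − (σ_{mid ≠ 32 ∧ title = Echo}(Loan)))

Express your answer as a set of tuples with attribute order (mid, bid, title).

{(10, 34, Nova), (18, 15, Atlas), (23, 36, Beta), (24, 35, Beta), (31, 25, Argo), (32, 40, Argo), (36, 11, Helix), (37, 8, Argo)}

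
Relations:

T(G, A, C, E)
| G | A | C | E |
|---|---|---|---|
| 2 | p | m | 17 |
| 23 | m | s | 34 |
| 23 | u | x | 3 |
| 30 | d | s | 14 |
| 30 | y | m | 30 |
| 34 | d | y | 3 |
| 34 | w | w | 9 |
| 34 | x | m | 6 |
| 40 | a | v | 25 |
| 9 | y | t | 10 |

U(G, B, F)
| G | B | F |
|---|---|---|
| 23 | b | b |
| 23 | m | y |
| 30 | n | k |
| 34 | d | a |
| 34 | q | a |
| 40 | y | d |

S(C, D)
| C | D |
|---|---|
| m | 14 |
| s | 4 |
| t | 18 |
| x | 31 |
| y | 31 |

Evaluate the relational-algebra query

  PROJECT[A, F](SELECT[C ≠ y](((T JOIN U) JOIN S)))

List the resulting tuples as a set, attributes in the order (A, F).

{(d, k), (m, b), (m, y), (u, b), (u, y), (x, a), (y, k)}

Joining T and U on G yields {(23, m, s, 34, b, b), (23, m, s, 34, m, y), (23, u, x, 3, b, b), (23, u, x, 3, m, y), (30, d, s, 14, n, k), (30, y, m, 30, n, k), (34, d, y, 3, d, a), (34, d, y, 3, q, a), (34, w, w, 9, d, a), (34, w, w, 9, q, a), (34, x, m, 6, d, a), (34, x, m, 6, q, a), (40, a, v, 25, y, d)}.
Joining (T JOIN U) and S on C yields {(23, m, s, 34, b, b, 4), (23, m, s, 34, m, y, 4), (23, u, x, 3, b, b, 31), (23, u, x, 3, m, y, 31), (30, d, s, 14, n, k, 4), (30, y, m, 30, n, k, 14), (34, d, y, 3, d, a, 31), (34, d, y, 3, q, a, 31), (34, x, m, 6, d, a, 14), (34, x, m, 6, q, a, 14)}.
Apply σ_{C ≠ y}; surviving tuples: {(23, m, s, 34, b, b, 4), (23, m, s, 34, m, y, 4), (23, u, x, 3, b, b, 31), (23, u, x, 3, m, y, 31), (30, d, s, 14, n, k, 4), (30, y, m, 30, n, k, 14), (34, x, m, 6, d, a, 14), (34, x, m, 6, q, a, 14)}
Projecting to A, F (1 duplicate(s) eliminated): {(d, k), (m, b), (m, y), (u, b), (u, y), (x, a), (y, k)}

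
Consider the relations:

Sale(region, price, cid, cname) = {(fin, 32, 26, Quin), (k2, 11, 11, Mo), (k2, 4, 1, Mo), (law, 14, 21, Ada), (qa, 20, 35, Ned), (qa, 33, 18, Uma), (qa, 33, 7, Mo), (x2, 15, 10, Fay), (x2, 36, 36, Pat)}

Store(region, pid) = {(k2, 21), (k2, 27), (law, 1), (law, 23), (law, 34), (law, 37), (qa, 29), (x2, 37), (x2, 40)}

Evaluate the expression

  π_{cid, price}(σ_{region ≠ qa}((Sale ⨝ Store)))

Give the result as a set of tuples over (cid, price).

{(1, 4), (10, 15), (11, 11), (21, 14), (36, 36)}

Joining Sale and Store on region yields {(k2, 11, 11, Mo, 21), (k2, 11, 11, Mo, 27), (k2, 4, 1, Mo, 21), (k2, 4, 1, Mo, 27), (law, 14, 21, Ada, 1), (law, 14, 21, Ada, 23), (law, 14, 21, Ada, 34), (law, 14, 21, Ada, 37), (qa, 20, 35, Ned, 29), (qa, 33, 18, Uma, 29), (qa, 33, 7, Mo, 29), (x2, 15, 10, Fay, 37), (x2, 15, 10, Fay, 40), (x2, 36, 36, Pat, 37), (x2, 36, 36, Pat, 40)}.
Selection region ≠ qa: {(k2, 11, 11, Mo, 21), (k2, 11, 11, Mo, 27), (k2, 4, 1, Mo, 21), (k2, 4, 1, Mo, 27), (law, 14, 21, Ada, 1), (law, 14, 21, Ada, 23), (law, 14, 21, Ada, 34), (law, 14, 21, Ada, 37), (x2, 15, 10, Fay, 37), (x2, 15, 10, Fay, 40), (x2, 36, 36, Pat, 37), (x2, 36, 36, Pat, 40)}
Projecting to cid, price (7 duplicate(s) eliminated): {(1, 4), (10, 15), (11, 11), (21, 14), (36, 36)}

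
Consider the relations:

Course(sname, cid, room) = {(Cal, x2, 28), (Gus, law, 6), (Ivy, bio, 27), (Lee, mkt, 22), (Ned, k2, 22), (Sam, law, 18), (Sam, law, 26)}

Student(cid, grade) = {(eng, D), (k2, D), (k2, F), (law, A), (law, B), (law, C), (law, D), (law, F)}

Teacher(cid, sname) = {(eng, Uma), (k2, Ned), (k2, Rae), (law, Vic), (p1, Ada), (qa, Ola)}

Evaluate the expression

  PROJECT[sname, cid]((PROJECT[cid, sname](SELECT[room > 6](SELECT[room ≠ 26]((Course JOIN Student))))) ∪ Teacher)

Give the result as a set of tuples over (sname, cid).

{(Ada, p1), (Ned, k2), (Ola, qa), (Rae, k2), (Sam, law), (Uma, eng), (Vic, law)}

Natural join on cid: {(Gus, law, 6, A), (Gus, law, 6, B), (Gus, law, 6, C), (Gus, law, 6, D), (Gus, law, 6, F), (Ned, k2, 22, D), (Ned, k2, 22, F), (Sam, law, 18, A), (Sam, law, 18, B), (Sam, law, 18, C), (Sam, law, 18, D), (Sam, law, 18, F), (Sam, law, 26, A), (Sam, law, 26, B), (Sam, law, 26, C), (Sam, law, 26, D), (Sam, law, 26, F)}
Filtering on room ≠ 26 leaves {(Gus, law, 6, A), (Gus, law, 6, B), (Gus, law, 6, C), (Gus, law, 6, D), (Gus, law, 6, F), (Ned, k2, 22, D), (Ned, k2, 22, F), (Sam, law, 18, A), (Sam, law, 18, B), (Sam, law, 18, C), (Sam, law, 18, D), (Sam, law, 18, F)}.
Filtering on room > 6 leaves {(Ned, k2, 22, D), (Ned, k2, 22, F), (Sam, law, 18, A), (Sam, law, 18, B), (Sam, law, 18, C), (Sam, law, 18, D), (Sam, law, 18, F)}.
Keep only column(s) cid, sname (5 duplicate(s) eliminated): {(k2, Ned), (law, Sam)}
Union: {(k2, Ned), (law, Sam)} with {(eng, Uma), (k2, Ned), (k2, Rae), (law, Vic), (p1, Ada), (qa, Ola)} → {(eng, Uma), (k2, Ned), (k2, Rae), (law, Sam), (law, Vic), (p1, Ada), (qa, Ola)}
Keep only column(s) sname, cid: {(Ada, p1), (Ned, k2), (Ola, qa), (Rae, k2), (Sam, law), (Uma, eng), (Vic, law)}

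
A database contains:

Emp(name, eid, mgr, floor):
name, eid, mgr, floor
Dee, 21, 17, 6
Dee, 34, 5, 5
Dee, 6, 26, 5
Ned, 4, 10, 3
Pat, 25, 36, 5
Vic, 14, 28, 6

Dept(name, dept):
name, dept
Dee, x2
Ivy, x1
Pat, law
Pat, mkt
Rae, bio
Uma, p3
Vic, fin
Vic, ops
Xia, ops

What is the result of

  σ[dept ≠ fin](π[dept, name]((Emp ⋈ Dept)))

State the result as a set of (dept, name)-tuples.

{(law, Pat), (mkt, Pat), (ops, Vic), (x2, Dee)}

Natural join on name: {(Dee, 21, 17, 6, x2), (Dee, 34, 5, 5, x2), (Dee, 6, 26, 5, x2), (Pat, 25, 36, 5, law), (Pat, 25, 36, 5, mkt), (Vic, 14, 28, 6, fin), (Vic, 14, 28, 6, ops)}
Keep only column(s) dept, name (2 duplicate(s) eliminated): {(fin, Vic), (law, Pat), (mkt, Pat), (ops, Vic), (x2, Dee)}
Apply σ_{dept ≠ fin}; surviving tuples: {(law, Pat), (mkt, Pat), (ops, Vic), (x2, Dee)}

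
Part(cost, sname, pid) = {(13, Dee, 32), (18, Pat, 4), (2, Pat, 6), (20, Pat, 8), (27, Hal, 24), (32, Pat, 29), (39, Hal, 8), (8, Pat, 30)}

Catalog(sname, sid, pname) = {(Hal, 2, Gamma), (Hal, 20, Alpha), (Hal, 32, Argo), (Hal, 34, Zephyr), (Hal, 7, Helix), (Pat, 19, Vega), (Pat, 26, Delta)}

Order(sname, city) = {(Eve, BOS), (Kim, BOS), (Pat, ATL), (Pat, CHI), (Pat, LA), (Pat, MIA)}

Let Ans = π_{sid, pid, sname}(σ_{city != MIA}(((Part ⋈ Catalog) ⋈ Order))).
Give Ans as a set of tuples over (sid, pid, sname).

Joining Part and Catalog on sname yields {(18, Pat, 4, 19, Vega), (18, Pat, 4, 26, Delta), (2, Pat, 6, 19, Vega), (2, Pat, 6, 26, Delta), (20, Pat, 8, 19, Vega), (20, Pat, 8, 26, Delta), (27, Hal, 24, 2, Gamma), (27, Hal, 24, 20, Alpha), (27, Hal, 24, 32, Argo), (27, Hal, 24, 34, Zephyr), (27, Hal, 24, 7, Helix), (32, Pat, 29, 19, Vega), (32, Pat, 29, 26, Delta), (39, Hal, 8, 2, Gamma), (39, Hal, 8, 20, Alpha), (39, Hal, 8, 32, Argo), (39, Hal, 8, 34, Zephyr), (39, Hal, 8, 7, Helix), (8, Pat, 30, 19, Vega), (8, Pat, 30, 26, Delta)}.
Joining (Part ⋈ Catalog) and Order on sname yields {(18, Pat, 4, 19, Vega, ATL), (18, Pat, 4, 19, Vega, CHI), (18, Pat, 4, 19, Vega, LA), (18, Pat, 4, 19, Vega, MIA), (18, Pat, 4, 26, Delta, ATL), (18, Pat, 4, 26, Delta, CHI), (18, Pat, 4, 26, Delta, LA), (18, Pat, 4, 26, Delta, MIA), (2, Pat, 6, 19, Vega, ATL), (2, Pat, 6, 19, Vega, CHI), (2, Pat, 6, 19, Vega, LA), (2, Pat, 6, 19, Vega, MIA), (2, Pat, 6, 26, Delta, ATL), (2, Pat, 6, 26, Delta, CHI), (2, Pat, 6, 26, Delta, LA), (2, Pat, 6, 26, Delta, MIA), (20, Pat, 8, 19, Vega, ATL), (20, Pat, 8, 19, Vega, CHI), (20, Pat, 8, 19, Vega, LA), (20, Pat, 8, 19, Vega, MIA), (20, Pat, 8, 26, Delta, ATL), (20, Pat, 8, 26, Delta, CHI), (20, Pat, 8, 26, Delta, LA), (20, Pat, 8, 26, Delta, MIA), (32, Pat, 29, 19, Vega, ATL), (32, Pat, 29, 19, Vega, CHI), (32, Pat, 29, 19, Vega, LA), (32, Pat, 29, 19, Vega, MIA), (32, Pat, 29, 26, Delta, ATL), (32, Pat, 29, 26, Delta, CHI), (32, Pat, 29, 26, Delta, LA), (32, Pat, 29, 26, Delta, MIA), (8, Pat, 30, 19, Vega, ATL), (8, Pat, 30, 19, Vega, CHI), (8, Pat, 30, 19, Vega, LA), (8, Pat, 30, 19, Vega, MIA), (8, Pat, 30, 26, Delta, ATL), (8, Pat, 30, 26, Delta, CHI), (8, Pat, 30, 26, Delta, LA), (8, Pat, 30, 26, Delta, MIA)}.
Filtering on city != MIA leaves {(18, Pat, 4, 19, Vega, ATL), (18, Pat, 4, 19, Vega, CHI), (18, Pat, 4, 19, Vega, LA), (18, Pat, 4, 26, Delta, ATL), (18, Pat, 4, 26, Delta, CHI), (18, Pat, 4, 26, Delta, LA), (2, Pat, 6, 19, Vega, ATL), (2, Pat, 6, 19, Vega, CHI), (2, Pat, 6, 19, Vega, LA), (2, Pat, 6, 26, Delta, ATL), (2, Pat, 6, 26, Delta, CHI), (2, Pat, 6, 26, Delta, LA), (20, Pat, 8, 19, Vega, ATL), (20, Pat, 8, 19, Vega, CHI), (20, Pat, 8, 19, Vega, LA), (20, Pat, 8, 26, Delta, ATL), (20, Pat, 8, 26, Delta, CHI), (20, Pat, 8, 26, Delta, LA), (32, Pat, 29, 19, Vega, ATL), (32, Pat, 29, 19, Vega, CHI), (32, Pat, 29, 19, Vega, LA), (32, Pat, 29, 26, Delta, ATL), (32, Pat, 29, 26, Delta, CHI), (32, Pat, 29, 26, Delta, LA), (8, Pat, 30, 19, Vega, ATL), (8, Pat, 30, 19, Vega, CHI), (8, Pat, 30, 19, Vega, LA), (8, Pat, 30, 26, Delta, ATL), (8, Pat, 30, 26, Delta, CHI), (8, Pat, 30, 26, Delta, LA)}.
π[sid, pid, sname]: project onto (sid, pid, sname) (20 duplicate(s) eliminated) → {(19, 29, Pat), (19, 30, Pat), (19, 4, Pat), (19, 6, Pat), (19, 8, Pat), (26, 29, Pat), (26, 30, Pat), (26, 4, Pat), (26, 6, Pat), (26, 8, Pat)}

{(19, 29, Pat), (19, 30, Pat), (19, 4, Pat), (19, 6, Pat), (19, 8, Pat), (26, 29, Pat), (26, 30, Pat), (26, 4, Pat), (26, 6, Pat), (26, 8, Pat)}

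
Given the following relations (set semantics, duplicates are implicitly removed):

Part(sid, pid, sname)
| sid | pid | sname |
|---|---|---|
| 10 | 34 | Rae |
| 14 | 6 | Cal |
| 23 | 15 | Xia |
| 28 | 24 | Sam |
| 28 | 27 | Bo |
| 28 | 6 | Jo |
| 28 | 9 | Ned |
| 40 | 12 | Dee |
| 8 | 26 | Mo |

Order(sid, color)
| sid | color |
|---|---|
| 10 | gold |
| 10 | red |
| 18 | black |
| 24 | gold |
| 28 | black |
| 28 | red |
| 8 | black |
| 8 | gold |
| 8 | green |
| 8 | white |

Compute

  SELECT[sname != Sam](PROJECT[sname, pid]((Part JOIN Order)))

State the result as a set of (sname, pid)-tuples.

Joining Part and Order on sid yields {(10, 34, Rae, gold), (10, 34, Rae, red), (28, 24, Sam, black), (28, 24, Sam, red), (28, 27, Bo, black), (28, 27, Bo, red), (28, 6, Jo, black), (28, 6, Jo, red), (28, 9, Ned, black), (28, 9, Ned, red), (8, 26, Mo, black), (8, 26, Mo, gold), (8, 26, Mo, green), (8, 26, Mo, white)}.
π[sname, pid]: project onto (sname, pid) (8 duplicate(s) eliminated) → {(Bo, 27), (Jo, 6), (Mo, 26), (Ned, 9), (Rae, 34), (Sam, 24)}
Selection sname != Sam: {(Bo, 27), (Jo, 6), (Mo, 26), (Ned, 9), (Rae, 34)}

{(Bo, 27), (Jo, 6), (Mo, 26), (Ned, 9), (Rae, 34)}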